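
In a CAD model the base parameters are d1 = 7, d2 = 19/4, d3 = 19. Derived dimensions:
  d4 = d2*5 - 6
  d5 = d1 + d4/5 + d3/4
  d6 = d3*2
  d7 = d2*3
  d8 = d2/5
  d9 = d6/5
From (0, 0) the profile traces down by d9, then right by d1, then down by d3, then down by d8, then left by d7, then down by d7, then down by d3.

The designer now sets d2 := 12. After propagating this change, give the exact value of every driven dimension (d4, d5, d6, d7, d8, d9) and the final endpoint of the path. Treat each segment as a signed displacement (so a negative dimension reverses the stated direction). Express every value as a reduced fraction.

Apply edit: d2 := 12
  d4 = d2*5 - 6 = 54
  d5 = d1 + d4/5 + d3/4 = 451/20
  d6 = d3*2 = 38
  d7 = d2*3 = 36
  d8 = d2/5 = 12/5
  d9 = d6/5 = 38/5
Walk from origin (0, 0):
  seg 1: down by d9 = 38/5 → (0, -38/5)
  seg 2: right by d1 = 7 → (7, -38/5)
  seg 3: down by d3 = 19 → (7, -133/5)
  seg 4: down by d8 = 12/5 → (7, -29)
  seg 5: left by d7 = 36 → (-29, -29)
  seg 6: down by d7 = 36 → (-29, -65)
  seg 7: down by d3 = 19 → (-29, -84)

d4 = 54
d5 = 451/20
d6 = 38
d7 = 36
d8 = 12/5
d9 = 38/5
endpoint = (-29, -84)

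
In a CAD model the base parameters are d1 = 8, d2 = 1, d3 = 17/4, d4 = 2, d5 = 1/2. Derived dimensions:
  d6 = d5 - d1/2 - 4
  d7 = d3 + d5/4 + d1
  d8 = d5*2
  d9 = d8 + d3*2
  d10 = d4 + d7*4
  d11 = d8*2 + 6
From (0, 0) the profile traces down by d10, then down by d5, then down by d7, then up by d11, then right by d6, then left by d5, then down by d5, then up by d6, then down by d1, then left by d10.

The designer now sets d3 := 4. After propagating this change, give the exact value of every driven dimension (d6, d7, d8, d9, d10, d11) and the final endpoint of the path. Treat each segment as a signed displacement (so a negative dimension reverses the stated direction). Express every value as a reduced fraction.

d6 = -15/2
d7 = 97/8
d8 = 1
d9 = 9
d10 = 101/2
d11 = 8
endpoint = (-117/2, -569/8)

Apply edit: d3 := 4
  d6 = d5 - d1/2 - 4 = -15/2
  d7 = d3 + d5/4 + d1 = 97/8
  d8 = d5*2 = 1
  d9 = d8 + d3*2 = 9
  d10 = d4 + d7*4 = 101/2
  d11 = d8*2 + 6 = 8
Walk from origin (0, 0):
  seg 1: down by d10 = 101/2 → (0, -101/2)
  seg 2: down by d5 = 1/2 → (0, -51)
  seg 3: down by d7 = 97/8 → (0, -505/8)
  seg 4: up by d11 = 8 → (0, -441/8)
  seg 5: right by d6 = -15/2 → (-15/2, -441/8)
  seg 6: left by d5 = 1/2 → (-8, -441/8)
  seg 7: down by d5 = 1/2 → (-8, -445/8)
  seg 8: up by d6 = -15/2 → (-8, -505/8)
  seg 9: down by d1 = 8 → (-8, -569/8)
  seg 10: left by d10 = 101/2 → (-117/2, -569/8)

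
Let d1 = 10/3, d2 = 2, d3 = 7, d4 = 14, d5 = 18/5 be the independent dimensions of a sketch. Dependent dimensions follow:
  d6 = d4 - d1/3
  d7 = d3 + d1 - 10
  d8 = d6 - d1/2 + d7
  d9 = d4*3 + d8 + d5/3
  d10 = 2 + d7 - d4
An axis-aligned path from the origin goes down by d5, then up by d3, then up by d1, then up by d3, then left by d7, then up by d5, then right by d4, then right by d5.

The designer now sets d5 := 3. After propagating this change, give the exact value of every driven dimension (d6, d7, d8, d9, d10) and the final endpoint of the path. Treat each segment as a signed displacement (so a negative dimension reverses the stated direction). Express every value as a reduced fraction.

Apply edit: d5 := 3
  d6 = d4 - d1/3 = 116/9
  d7 = d3 + d1 - 10 = 1/3
  d8 = d6 - d1/2 + d7 = 104/9
  d9 = d4*3 + d8 + d5/3 = 491/9
  d10 = 2 + d7 - d4 = -35/3
Walk from origin (0, 0):
  seg 1: down by d5 = 3 → (0, -3)
  seg 2: up by d3 = 7 → (0, 4)
  seg 3: up by d1 = 10/3 → (0, 22/3)
  seg 4: up by d3 = 7 → (0, 43/3)
  seg 5: left by d7 = 1/3 → (-1/3, 43/3)
  seg 6: up by d5 = 3 → (-1/3, 52/3)
  seg 7: right by d4 = 14 → (41/3, 52/3)
  seg 8: right by d5 = 3 → (50/3, 52/3)

d6 = 116/9
d7 = 1/3
d8 = 104/9
d9 = 491/9
d10 = -35/3
endpoint = (50/3, 52/3)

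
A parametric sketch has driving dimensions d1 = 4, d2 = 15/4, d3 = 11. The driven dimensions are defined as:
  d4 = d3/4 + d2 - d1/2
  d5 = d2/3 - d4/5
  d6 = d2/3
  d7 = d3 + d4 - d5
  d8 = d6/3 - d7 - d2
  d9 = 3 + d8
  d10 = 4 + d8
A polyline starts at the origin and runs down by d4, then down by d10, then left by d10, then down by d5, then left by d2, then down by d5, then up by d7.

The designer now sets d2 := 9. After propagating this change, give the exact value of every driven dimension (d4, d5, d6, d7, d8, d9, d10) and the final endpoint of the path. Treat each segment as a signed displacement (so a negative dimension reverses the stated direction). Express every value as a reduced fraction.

d4 = 39/4
d5 = 21/20
d6 = 3
d7 = 197/10
d8 = -277/10
d9 = -247/10
d10 = -237/10
endpoint = (147/10, 631/20)

Apply edit: d2 := 9
  d4 = d3/4 + d2 - d1/2 = 39/4
  d5 = d2/3 - d4/5 = 21/20
  d6 = d2/3 = 3
  d7 = d3 + d4 - d5 = 197/10
  d8 = d6/3 - d7 - d2 = -277/10
  d9 = 3 + d8 = -247/10
  d10 = 4 + d8 = -237/10
Walk from origin (0, 0):
  seg 1: down by d4 = 39/4 → (0, -39/4)
  seg 2: down by d10 = -237/10 → (0, 279/20)
  seg 3: left by d10 = -237/10 → (237/10, 279/20)
  seg 4: down by d5 = 21/20 → (237/10, 129/10)
  seg 5: left by d2 = 9 → (147/10, 129/10)
  seg 6: down by d5 = 21/20 → (147/10, 237/20)
  seg 7: up by d7 = 197/10 → (147/10, 631/20)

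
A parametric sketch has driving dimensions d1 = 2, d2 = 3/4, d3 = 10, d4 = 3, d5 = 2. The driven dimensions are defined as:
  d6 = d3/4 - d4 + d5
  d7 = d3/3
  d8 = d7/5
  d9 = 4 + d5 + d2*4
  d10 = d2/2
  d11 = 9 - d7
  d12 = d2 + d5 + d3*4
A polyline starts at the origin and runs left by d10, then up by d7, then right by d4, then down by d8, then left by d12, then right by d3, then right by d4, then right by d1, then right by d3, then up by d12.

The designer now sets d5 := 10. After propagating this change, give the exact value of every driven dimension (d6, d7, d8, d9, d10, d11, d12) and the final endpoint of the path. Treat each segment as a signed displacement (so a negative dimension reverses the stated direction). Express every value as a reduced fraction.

d6 = 19/2
d7 = 10/3
d8 = 2/3
d9 = 17
d10 = 3/8
d11 = 17/3
d12 = 203/4
endpoint = (-185/8, 641/12)

Apply edit: d5 := 10
  d6 = d3/4 - d4 + d5 = 19/2
  d7 = d3/3 = 10/3
  d8 = d7/5 = 2/3
  d9 = 4 + d5 + d2*4 = 17
  d10 = d2/2 = 3/8
  d11 = 9 - d7 = 17/3
  d12 = d2 + d5 + d3*4 = 203/4
Walk from origin (0, 0):
  seg 1: left by d10 = 3/8 → (-3/8, 0)
  seg 2: up by d7 = 10/3 → (-3/8, 10/3)
  seg 3: right by d4 = 3 → (21/8, 10/3)
  seg 4: down by d8 = 2/3 → (21/8, 8/3)
  seg 5: left by d12 = 203/4 → (-385/8, 8/3)
  seg 6: right by d3 = 10 → (-305/8, 8/3)
  seg 7: right by d4 = 3 → (-281/8, 8/3)
  seg 8: right by d1 = 2 → (-265/8, 8/3)
  seg 9: right by d3 = 10 → (-185/8, 8/3)
  seg 10: up by d12 = 203/4 → (-185/8, 641/12)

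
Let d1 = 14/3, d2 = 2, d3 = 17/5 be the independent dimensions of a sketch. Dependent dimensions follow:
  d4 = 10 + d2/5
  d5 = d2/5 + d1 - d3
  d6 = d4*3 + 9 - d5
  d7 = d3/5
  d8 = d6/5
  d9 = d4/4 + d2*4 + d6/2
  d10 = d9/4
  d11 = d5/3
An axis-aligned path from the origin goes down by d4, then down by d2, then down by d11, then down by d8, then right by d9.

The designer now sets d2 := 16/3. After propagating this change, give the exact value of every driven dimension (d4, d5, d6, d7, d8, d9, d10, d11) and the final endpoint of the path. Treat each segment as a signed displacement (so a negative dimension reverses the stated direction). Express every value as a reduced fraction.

Apply edit: d2 := 16/3
  d4 = 10 + d2/5 = 166/15
  d5 = d2/5 + d1 - d3 = 7/3
  d6 = d4*3 + 9 - d5 = 598/15
  d7 = d3/5 = 17/25
  d8 = d6/5 = 598/75
  d9 = d4/4 + d2*4 + d6/2 = 1321/30
  d10 = d9/4 = 1321/120
  d11 = d5/3 = 7/9
Walk from origin (0, 0):
  seg 1: down by d4 = 166/15 → (0, -166/15)
  seg 2: down by d2 = 16/3 → (0, -82/5)
  seg 3: down by d11 = 7/9 → (0, -773/45)
  seg 4: down by d8 = 598/75 → (0, -5659/225)
  seg 5: right by d9 = 1321/30 → (1321/30, -5659/225)

d4 = 166/15
d5 = 7/3
d6 = 598/15
d7 = 17/25
d8 = 598/75
d9 = 1321/30
d10 = 1321/120
d11 = 7/9
endpoint = (1321/30, -5659/225)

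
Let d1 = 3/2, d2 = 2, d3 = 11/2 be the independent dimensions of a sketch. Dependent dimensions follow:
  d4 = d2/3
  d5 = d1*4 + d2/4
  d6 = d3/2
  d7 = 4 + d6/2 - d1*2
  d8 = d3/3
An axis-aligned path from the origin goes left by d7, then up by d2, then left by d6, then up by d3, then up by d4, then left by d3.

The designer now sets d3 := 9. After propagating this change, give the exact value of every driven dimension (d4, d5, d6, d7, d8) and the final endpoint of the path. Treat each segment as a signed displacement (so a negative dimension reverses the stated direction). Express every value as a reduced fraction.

Apply edit: d3 := 9
  d4 = d2/3 = 2/3
  d5 = d1*4 + d2/4 = 13/2
  d6 = d3/2 = 9/2
  d7 = 4 + d6/2 - d1*2 = 13/4
  d8 = d3/3 = 3
Walk from origin (0, 0):
  seg 1: left by d7 = 13/4 → (-13/4, 0)
  seg 2: up by d2 = 2 → (-13/4, 2)
  seg 3: left by d6 = 9/2 → (-31/4, 2)
  seg 4: up by d3 = 9 → (-31/4, 11)
  seg 5: up by d4 = 2/3 → (-31/4, 35/3)
  seg 6: left by d3 = 9 → (-67/4, 35/3)

d4 = 2/3
d5 = 13/2
d6 = 9/2
d7 = 13/4
d8 = 3
endpoint = (-67/4, 35/3)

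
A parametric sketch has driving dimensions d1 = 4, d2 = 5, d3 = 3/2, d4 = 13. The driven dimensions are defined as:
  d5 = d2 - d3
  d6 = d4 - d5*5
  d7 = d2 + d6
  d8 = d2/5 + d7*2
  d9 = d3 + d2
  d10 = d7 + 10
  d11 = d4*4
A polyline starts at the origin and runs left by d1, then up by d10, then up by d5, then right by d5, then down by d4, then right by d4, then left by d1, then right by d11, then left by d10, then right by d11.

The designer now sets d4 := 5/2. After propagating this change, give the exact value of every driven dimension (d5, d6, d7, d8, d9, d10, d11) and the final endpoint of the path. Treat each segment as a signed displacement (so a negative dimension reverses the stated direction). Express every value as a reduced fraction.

d5 = 7/2
d6 = -15
d7 = -10
d8 = -19
d9 = 13/2
d10 = 0
d11 = 10
endpoint = (18, 1)

Apply edit: d4 := 5/2
  d5 = d2 - d3 = 7/2
  d6 = d4 - d5*5 = -15
  d7 = d2 + d6 = -10
  d8 = d2/5 + d7*2 = -19
  d9 = d3 + d2 = 13/2
  d10 = d7 + 10 = 0
  d11 = d4*4 = 10
Walk from origin (0, 0):
  seg 1: left by d1 = 4 → (-4, 0)
  seg 2: up by d10 = 0 → (-4, 0)
  seg 3: up by d5 = 7/2 → (-4, 7/2)
  seg 4: right by d5 = 7/2 → (-1/2, 7/2)
  seg 5: down by d4 = 5/2 → (-1/2, 1)
  seg 6: right by d4 = 5/2 → (2, 1)
  seg 7: left by d1 = 4 → (-2, 1)
  seg 8: right by d11 = 10 → (8, 1)
  seg 9: left by d10 = 0 → (8, 1)
  seg 10: right by d11 = 10 → (18, 1)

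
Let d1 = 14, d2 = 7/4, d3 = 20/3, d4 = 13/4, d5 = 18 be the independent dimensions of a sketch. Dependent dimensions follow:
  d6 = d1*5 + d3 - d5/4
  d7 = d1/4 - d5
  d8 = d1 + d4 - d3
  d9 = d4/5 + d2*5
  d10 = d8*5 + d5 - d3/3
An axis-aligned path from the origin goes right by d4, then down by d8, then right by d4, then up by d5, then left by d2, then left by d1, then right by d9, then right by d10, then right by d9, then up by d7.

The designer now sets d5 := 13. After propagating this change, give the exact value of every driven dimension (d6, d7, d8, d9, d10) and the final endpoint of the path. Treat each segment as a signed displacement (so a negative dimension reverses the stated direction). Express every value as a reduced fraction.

Apply edit: d5 := 13
  d6 = d1*5 + d3 - d5/4 = 881/12
  d7 = d1/4 - d5 = -19/2
  d8 = d1 + d4 - d3 = 127/12
  d9 = d4/5 + d2*5 = 47/5
  d10 = d8*5 + d5 - d3/3 = 2293/36
Walk from origin (0, 0):
  seg 1: right by d4 = 13/4 → (13/4, 0)
  seg 2: down by d8 = 127/12 → (13/4, -127/12)
  seg 3: right by d4 = 13/4 → (13/2, -127/12)
  seg 4: up by d5 = 13 → (13/2, 29/12)
  seg 5: left by d2 = 7/4 → (19/4, 29/12)
  seg 6: left by d1 = 14 → (-37/4, 29/12)
  seg 7: right by d9 = 47/5 → (3/20, 29/12)
  seg 8: right by d10 = 2293/36 → (2873/45, 29/12)
  seg 9: right by d9 = 47/5 → (3296/45, 29/12)
  seg 10: up by d7 = -19/2 → (3296/45, -85/12)

d6 = 881/12
d7 = -19/2
d8 = 127/12
d9 = 47/5
d10 = 2293/36
endpoint = (3296/45, -85/12)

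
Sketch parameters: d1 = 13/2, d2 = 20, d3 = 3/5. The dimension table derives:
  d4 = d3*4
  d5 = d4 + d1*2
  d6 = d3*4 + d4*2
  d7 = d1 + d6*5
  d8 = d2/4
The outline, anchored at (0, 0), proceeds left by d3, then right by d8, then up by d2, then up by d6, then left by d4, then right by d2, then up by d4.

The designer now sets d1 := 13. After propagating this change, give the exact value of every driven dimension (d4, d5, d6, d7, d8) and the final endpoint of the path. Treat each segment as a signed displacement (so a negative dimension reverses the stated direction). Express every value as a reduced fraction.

Apply edit: d1 := 13
  d4 = d3*4 = 12/5
  d5 = d4 + d1*2 = 142/5
  d6 = d3*4 + d4*2 = 36/5
  d7 = d1 + d6*5 = 49
  d8 = d2/4 = 5
Walk from origin (0, 0):
  seg 1: left by d3 = 3/5 → (-3/5, 0)
  seg 2: right by d8 = 5 → (22/5, 0)
  seg 3: up by d2 = 20 → (22/5, 20)
  seg 4: up by d6 = 36/5 → (22/5, 136/5)
  seg 5: left by d4 = 12/5 → (2, 136/5)
  seg 6: right by d2 = 20 → (22, 136/5)
  seg 7: up by d4 = 12/5 → (22, 148/5)

d4 = 12/5
d5 = 142/5
d6 = 36/5
d7 = 49
d8 = 5
endpoint = (22, 148/5)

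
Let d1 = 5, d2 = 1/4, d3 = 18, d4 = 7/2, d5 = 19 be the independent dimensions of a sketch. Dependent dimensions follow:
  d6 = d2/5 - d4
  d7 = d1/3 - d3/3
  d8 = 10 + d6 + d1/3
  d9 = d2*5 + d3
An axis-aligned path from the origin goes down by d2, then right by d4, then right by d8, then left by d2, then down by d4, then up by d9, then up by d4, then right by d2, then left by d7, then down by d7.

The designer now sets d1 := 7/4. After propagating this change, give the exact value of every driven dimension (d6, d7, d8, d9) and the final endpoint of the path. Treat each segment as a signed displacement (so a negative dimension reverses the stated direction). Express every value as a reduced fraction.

d6 = -69/20
d7 = -65/12
d8 = 107/15
d9 = 77/4
endpoint = (321/20, 293/12)

Apply edit: d1 := 7/4
  d6 = d2/5 - d4 = -69/20
  d7 = d1/3 - d3/3 = -65/12
  d8 = 10 + d6 + d1/3 = 107/15
  d9 = d2*5 + d3 = 77/4
Walk from origin (0, 0):
  seg 1: down by d2 = 1/4 → (0, -1/4)
  seg 2: right by d4 = 7/2 → (7/2, -1/4)
  seg 3: right by d8 = 107/15 → (319/30, -1/4)
  seg 4: left by d2 = 1/4 → (623/60, -1/4)
  seg 5: down by d4 = 7/2 → (623/60, -15/4)
  seg 6: up by d9 = 77/4 → (623/60, 31/2)
  seg 7: up by d4 = 7/2 → (623/60, 19)
  seg 8: right by d2 = 1/4 → (319/30, 19)
  seg 9: left by d7 = -65/12 → (321/20, 19)
  seg 10: down by d7 = -65/12 → (321/20, 293/12)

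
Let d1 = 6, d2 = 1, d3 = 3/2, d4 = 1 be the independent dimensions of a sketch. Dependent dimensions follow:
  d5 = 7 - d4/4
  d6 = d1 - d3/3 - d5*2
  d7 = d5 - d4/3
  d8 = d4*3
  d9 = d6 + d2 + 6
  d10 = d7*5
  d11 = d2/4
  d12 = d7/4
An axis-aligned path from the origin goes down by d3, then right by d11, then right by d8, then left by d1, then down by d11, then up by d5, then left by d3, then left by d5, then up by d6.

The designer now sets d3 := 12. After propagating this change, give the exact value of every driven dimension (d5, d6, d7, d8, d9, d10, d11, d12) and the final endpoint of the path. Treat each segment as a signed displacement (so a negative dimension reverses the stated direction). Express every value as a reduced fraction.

Apply edit: d3 := 12
  d5 = 7 - d4/4 = 27/4
  d6 = d1 - d3/3 - d5*2 = -23/2
  d7 = d5 - d4/3 = 77/12
  d8 = d4*3 = 3
  d9 = d6 + d2 + 6 = -9/2
  d10 = d7*5 = 385/12
  d11 = d2/4 = 1/4
  d12 = d7/4 = 77/48
Walk from origin (0, 0):
  seg 1: down by d3 = 12 → (0, -12)
  seg 2: right by d11 = 1/4 → (1/4, -12)
  seg 3: right by d8 = 3 → (13/4, -12)
  seg 4: left by d1 = 6 → (-11/4, -12)
  seg 5: down by d11 = 1/4 → (-11/4, -49/4)
  seg 6: up by d5 = 27/4 → (-11/4, -11/2)
  seg 7: left by d3 = 12 → (-59/4, -11/2)
  seg 8: left by d5 = 27/4 → (-43/2, -11/2)
  seg 9: up by d6 = -23/2 → (-43/2, -17)

d5 = 27/4
d6 = -23/2
d7 = 77/12
d8 = 3
d9 = -9/2
d10 = 385/12
d11 = 1/4
d12 = 77/48
endpoint = (-43/2, -17)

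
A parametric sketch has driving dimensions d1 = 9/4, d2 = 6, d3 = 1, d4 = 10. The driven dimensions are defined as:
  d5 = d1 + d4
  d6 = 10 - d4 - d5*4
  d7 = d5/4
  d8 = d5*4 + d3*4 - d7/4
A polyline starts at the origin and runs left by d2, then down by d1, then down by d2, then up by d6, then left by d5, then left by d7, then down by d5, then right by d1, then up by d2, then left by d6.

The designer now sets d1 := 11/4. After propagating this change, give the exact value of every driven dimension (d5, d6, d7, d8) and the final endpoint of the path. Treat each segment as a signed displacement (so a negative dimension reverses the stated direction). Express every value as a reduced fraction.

Apply edit: d1 := 11/4
  d5 = d1 + d4 = 51/4
  d6 = 10 - d4 - d5*4 = -51
  d7 = d5/4 = 51/16
  d8 = d5*4 + d3*4 - d7/4 = 3469/64
Walk from origin (0, 0):
  seg 1: left by d2 = 6 → (-6, 0)
  seg 2: down by d1 = 11/4 → (-6, -11/4)
  seg 3: down by d2 = 6 → (-6, -35/4)
  seg 4: up by d6 = -51 → (-6, -239/4)
  seg 5: left by d5 = 51/4 → (-75/4, -239/4)
  seg 6: left by d7 = 51/16 → (-351/16, -239/4)
  seg 7: down by d5 = 51/4 → (-351/16, -145/2)
  seg 8: right by d1 = 11/4 → (-307/16, -145/2)
  seg 9: up by d2 = 6 → (-307/16, -133/2)
  seg 10: left by d6 = -51 → (509/16, -133/2)

d5 = 51/4
d6 = -51
d7 = 51/16
d8 = 3469/64
endpoint = (509/16, -133/2)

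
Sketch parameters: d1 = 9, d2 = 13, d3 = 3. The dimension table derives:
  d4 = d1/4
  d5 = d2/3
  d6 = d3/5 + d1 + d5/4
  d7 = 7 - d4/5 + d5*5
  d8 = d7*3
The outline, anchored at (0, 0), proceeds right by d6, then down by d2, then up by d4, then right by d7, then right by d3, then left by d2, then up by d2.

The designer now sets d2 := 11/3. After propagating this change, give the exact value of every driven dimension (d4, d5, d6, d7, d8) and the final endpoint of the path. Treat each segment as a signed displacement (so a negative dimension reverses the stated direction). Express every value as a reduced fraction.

Apply edit: d2 := 11/3
  d4 = d1/4 = 9/4
  d5 = d2/3 = 11/9
  d6 = d3/5 + d1 + d5/4 = 1783/180
  d7 = 7 - d4/5 + d5*5 = 2279/180
  d8 = d7*3 = 2279/60
Walk from origin (0, 0):
  seg 1: right by d6 = 1783/180 → (1783/180, 0)
  seg 2: down by d2 = 11/3 → (1783/180, -11/3)
  seg 3: up by d4 = 9/4 → (1783/180, -17/12)
  seg 4: right by d7 = 2279/180 → (677/30, -17/12)
  seg 5: right by d3 = 3 → (767/30, -17/12)
  seg 6: left by d2 = 11/3 → (219/10, -17/12)
  seg 7: up by d2 = 11/3 → (219/10, 9/4)

d4 = 9/4
d5 = 11/9
d6 = 1783/180
d7 = 2279/180
d8 = 2279/60
endpoint = (219/10, 9/4)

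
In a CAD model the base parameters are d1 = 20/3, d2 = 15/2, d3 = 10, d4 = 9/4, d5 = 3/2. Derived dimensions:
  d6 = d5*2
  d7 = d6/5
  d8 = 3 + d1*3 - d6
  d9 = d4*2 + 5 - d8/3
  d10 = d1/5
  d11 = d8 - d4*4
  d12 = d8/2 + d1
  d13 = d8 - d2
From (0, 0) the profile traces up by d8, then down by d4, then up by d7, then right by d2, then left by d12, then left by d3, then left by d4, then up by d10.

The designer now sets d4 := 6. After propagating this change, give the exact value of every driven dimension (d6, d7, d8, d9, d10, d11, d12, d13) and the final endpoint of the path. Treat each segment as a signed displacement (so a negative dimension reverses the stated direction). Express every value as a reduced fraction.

Apply edit: d4 := 6
  d6 = d5*2 = 3
  d7 = d6/5 = 3/5
  d8 = 3 + d1*3 - d6 = 20
  d9 = d4*2 + 5 - d8/3 = 31/3
  d10 = d1/5 = 4/3
  d11 = d8 - d4*4 = -4
  d12 = d8/2 + d1 = 50/3
  d13 = d8 - d2 = 25/2
Walk from origin (0, 0):
  seg 1: up by d8 = 20 → (0, 20)
  seg 2: down by d4 = 6 → (0, 14)
  seg 3: up by d7 = 3/5 → (0, 73/5)
  seg 4: right by d2 = 15/2 → (15/2, 73/5)
  seg 5: left by d12 = 50/3 → (-55/6, 73/5)
  seg 6: left by d3 = 10 → (-115/6, 73/5)
  seg 7: left by d4 = 6 → (-151/6, 73/5)
  seg 8: up by d10 = 4/3 → (-151/6, 239/15)

d6 = 3
d7 = 3/5
d8 = 20
d9 = 31/3
d10 = 4/3
d11 = -4
d12 = 50/3
d13 = 25/2
endpoint = (-151/6, 239/15)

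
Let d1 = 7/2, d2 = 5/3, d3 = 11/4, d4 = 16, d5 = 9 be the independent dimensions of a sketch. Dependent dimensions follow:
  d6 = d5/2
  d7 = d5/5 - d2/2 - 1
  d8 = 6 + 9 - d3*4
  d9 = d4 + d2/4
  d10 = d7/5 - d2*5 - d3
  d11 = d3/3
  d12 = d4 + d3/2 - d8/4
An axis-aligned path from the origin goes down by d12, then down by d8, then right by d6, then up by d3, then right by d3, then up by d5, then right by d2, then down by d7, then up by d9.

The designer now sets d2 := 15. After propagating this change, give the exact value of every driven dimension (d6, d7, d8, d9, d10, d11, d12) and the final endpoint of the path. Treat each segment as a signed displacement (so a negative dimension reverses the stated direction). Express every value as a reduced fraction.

d6 = 9/2
d7 = -67/10
d8 = 4
d9 = 79/4
d10 = -7909/100
d11 = 11/12
d12 = 131/8
endpoint = (89/4, 713/40)

Apply edit: d2 := 15
  d6 = d5/2 = 9/2
  d7 = d5/5 - d2/2 - 1 = -67/10
  d8 = 6 + 9 - d3*4 = 4
  d9 = d4 + d2/4 = 79/4
  d10 = d7/5 - d2*5 - d3 = -7909/100
  d11 = d3/3 = 11/12
  d12 = d4 + d3/2 - d8/4 = 131/8
Walk from origin (0, 0):
  seg 1: down by d12 = 131/8 → (0, -131/8)
  seg 2: down by d8 = 4 → (0, -163/8)
  seg 3: right by d6 = 9/2 → (9/2, -163/8)
  seg 4: up by d3 = 11/4 → (9/2, -141/8)
  seg 5: right by d3 = 11/4 → (29/4, -141/8)
  seg 6: up by d5 = 9 → (29/4, -69/8)
  seg 7: right by d2 = 15 → (89/4, -69/8)
  seg 8: down by d7 = -67/10 → (89/4, -77/40)
  seg 9: up by d9 = 79/4 → (89/4, 713/40)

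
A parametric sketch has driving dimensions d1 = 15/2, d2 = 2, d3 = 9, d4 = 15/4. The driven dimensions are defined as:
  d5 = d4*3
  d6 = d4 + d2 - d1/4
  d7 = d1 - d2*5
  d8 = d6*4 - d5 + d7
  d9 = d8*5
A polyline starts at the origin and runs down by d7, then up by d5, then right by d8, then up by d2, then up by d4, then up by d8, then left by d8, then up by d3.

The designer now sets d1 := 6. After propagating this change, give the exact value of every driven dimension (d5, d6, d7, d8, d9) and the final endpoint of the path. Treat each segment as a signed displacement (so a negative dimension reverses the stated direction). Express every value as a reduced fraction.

Apply edit: d1 := 6
  d5 = d4*3 = 45/4
  d6 = d4 + d2 - d1/4 = 17/4
  d7 = d1 - d2*5 = -4
  d8 = d6*4 - d5 + d7 = 7/4
  d9 = d8*5 = 35/4
Walk from origin (0, 0):
  seg 1: down by d7 = -4 → (0, 4)
  seg 2: up by d5 = 45/4 → (0, 61/4)
  seg 3: right by d8 = 7/4 → (7/4, 61/4)
  seg 4: up by d2 = 2 → (7/4, 69/4)
  seg 5: up by d4 = 15/4 → (7/4, 21)
  seg 6: up by d8 = 7/4 → (7/4, 91/4)
  seg 7: left by d8 = 7/4 → (0, 91/4)
  seg 8: up by d3 = 9 → (0, 127/4)

d5 = 45/4
d6 = 17/4
d7 = -4
d8 = 7/4
d9 = 35/4
endpoint = (0, 127/4)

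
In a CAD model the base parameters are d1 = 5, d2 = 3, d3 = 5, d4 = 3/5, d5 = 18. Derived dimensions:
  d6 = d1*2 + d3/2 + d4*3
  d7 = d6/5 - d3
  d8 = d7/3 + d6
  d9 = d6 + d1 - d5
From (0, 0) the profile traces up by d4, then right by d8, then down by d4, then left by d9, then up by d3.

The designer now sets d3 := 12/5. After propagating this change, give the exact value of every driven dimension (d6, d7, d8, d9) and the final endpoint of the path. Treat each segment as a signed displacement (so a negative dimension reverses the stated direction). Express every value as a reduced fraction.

d6 = 13
d7 = 1/5
d8 = 196/15
d9 = 0
endpoint = (196/15, 12/5)

Apply edit: d3 := 12/5
  d6 = d1*2 + d3/2 + d4*3 = 13
  d7 = d6/5 - d3 = 1/5
  d8 = d7/3 + d6 = 196/15
  d9 = d6 + d1 - d5 = 0
Walk from origin (0, 0):
  seg 1: up by d4 = 3/5 → (0, 3/5)
  seg 2: right by d8 = 196/15 → (196/15, 3/5)
  seg 3: down by d4 = 3/5 → (196/15, 0)
  seg 4: left by d9 = 0 → (196/15, 0)
  seg 5: up by d3 = 12/5 → (196/15, 12/5)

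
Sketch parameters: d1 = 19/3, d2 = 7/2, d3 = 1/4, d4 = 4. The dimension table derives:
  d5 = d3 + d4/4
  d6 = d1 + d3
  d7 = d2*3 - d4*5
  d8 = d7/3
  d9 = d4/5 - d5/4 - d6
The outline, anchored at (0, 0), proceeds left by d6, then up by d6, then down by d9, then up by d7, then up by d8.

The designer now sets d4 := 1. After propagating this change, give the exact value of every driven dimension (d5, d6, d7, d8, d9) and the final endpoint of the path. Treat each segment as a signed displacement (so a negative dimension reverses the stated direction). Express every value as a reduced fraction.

d5 = 1/2
d6 = 79/12
d7 = 11/2
d8 = 11/6
d9 = -781/120
endpoint = (-79/12, 817/40)

Apply edit: d4 := 1
  d5 = d3 + d4/4 = 1/2
  d6 = d1 + d3 = 79/12
  d7 = d2*3 - d4*5 = 11/2
  d8 = d7/3 = 11/6
  d9 = d4/5 - d5/4 - d6 = -781/120
Walk from origin (0, 0):
  seg 1: left by d6 = 79/12 → (-79/12, 0)
  seg 2: up by d6 = 79/12 → (-79/12, 79/12)
  seg 3: down by d9 = -781/120 → (-79/12, 1571/120)
  seg 4: up by d7 = 11/2 → (-79/12, 2231/120)
  seg 5: up by d8 = 11/6 → (-79/12, 817/40)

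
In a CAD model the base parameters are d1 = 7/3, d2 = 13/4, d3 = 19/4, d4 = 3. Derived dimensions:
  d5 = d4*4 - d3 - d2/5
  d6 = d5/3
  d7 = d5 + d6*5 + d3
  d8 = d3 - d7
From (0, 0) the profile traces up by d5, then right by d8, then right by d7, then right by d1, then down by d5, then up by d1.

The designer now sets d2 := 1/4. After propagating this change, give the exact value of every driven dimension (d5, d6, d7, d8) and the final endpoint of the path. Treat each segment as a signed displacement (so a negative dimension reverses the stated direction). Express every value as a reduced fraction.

Apply edit: d2 := 1/4
  d5 = d4*4 - d3 - d2/5 = 36/5
  d6 = d5/3 = 12/5
  d7 = d5 + d6*5 + d3 = 479/20
  d8 = d3 - d7 = -96/5
Walk from origin (0, 0):
  seg 1: up by d5 = 36/5 → (0, 36/5)
  seg 2: right by d8 = -96/5 → (-96/5, 36/5)
  seg 3: right by d7 = 479/20 → (19/4, 36/5)
  seg 4: right by d1 = 7/3 → (85/12, 36/5)
  seg 5: down by d5 = 36/5 → (85/12, 0)
  seg 6: up by d1 = 7/3 → (85/12, 7/3)

d5 = 36/5
d6 = 12/5
d7 = 479/20
d8 = -96/5
endpoint = (85/12, 7/3)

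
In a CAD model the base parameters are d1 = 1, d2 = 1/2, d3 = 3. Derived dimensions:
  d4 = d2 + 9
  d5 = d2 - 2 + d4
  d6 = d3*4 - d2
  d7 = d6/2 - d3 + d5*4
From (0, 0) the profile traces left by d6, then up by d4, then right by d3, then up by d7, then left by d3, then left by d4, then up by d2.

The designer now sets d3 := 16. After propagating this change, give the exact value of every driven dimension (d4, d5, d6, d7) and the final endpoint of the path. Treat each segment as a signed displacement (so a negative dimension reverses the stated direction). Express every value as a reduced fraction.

Apply edit: d3 := 16
  d4 = d2 + 9 = 19/2
  d5 = d2 - 2 + d4 = 8
  d6 = d3*4 - d2 = 127/2
  d7 = d6/2 - d3 + d5*4 = 191/4
Walk from origin (0, 0):
  seg 1: left by d6 = 127/2 → (-127/2, 0)
  seg 2: up by d4 = 19/2 → (-127/2, 19/2)
  seg 3: right by d3 = 16 → (-95/2, 19/2)
  seg 4: up by d7 = 191/4 → (-95/2, 229/4)
  seg 5: left by d3 = 16 → (-127/2, 229/4)
  seg 6: left by d4 = 19/2 → (-73, 229/4)
  seg 7: up by d2 = 1/2 → (-73, 231/4)

d4 = 19/2
d5 = 8
d6 = 127/2
d7 = 191/4
endpoint = (-73, 231/4)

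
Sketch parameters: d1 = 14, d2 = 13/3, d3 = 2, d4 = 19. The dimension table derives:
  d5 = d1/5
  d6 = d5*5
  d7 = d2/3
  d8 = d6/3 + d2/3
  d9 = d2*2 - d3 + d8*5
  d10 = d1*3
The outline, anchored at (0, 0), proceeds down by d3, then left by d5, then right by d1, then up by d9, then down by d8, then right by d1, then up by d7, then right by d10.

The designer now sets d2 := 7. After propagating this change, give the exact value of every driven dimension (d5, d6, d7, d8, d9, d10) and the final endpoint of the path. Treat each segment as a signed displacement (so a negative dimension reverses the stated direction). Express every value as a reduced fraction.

Apply edit: d2 := 7
  d5 = d1/5 = 14/5
  d6 = d5*5 = 14
  d7 = d2/3 = 7/3
  d8 = d6/3 + d2/3 = 7
  d9 = d2*2 - d3 + d8*5 = 47
  d10 = d1*3 = 42
Walk from origin (0, 0):
  seg 1: down by d3 = 2 → (0, -2)
  seg 2: left by d5 = 14/5 → (-14/5, -2)
  seg 3: right by d1 = 14 → (56/5, -2)
  seg 4: up by d9 = 47 → (56/5, 45)
  seg 5: down by d8 = 7 → (56/5, 38)
  seg 6: right by d1 = 14 → (126/5, 38)
  seg 7: up by d7 = 7/3 → (126/5, 121/3)
  seg 8: right by d10 = 42 → (336/5, 121/3)

d5 = 14/5
d6 = 14
d7 = 7/3
d8 = 7
d9 = 47
d10 = 42
endpoint = (336/5, 121/3)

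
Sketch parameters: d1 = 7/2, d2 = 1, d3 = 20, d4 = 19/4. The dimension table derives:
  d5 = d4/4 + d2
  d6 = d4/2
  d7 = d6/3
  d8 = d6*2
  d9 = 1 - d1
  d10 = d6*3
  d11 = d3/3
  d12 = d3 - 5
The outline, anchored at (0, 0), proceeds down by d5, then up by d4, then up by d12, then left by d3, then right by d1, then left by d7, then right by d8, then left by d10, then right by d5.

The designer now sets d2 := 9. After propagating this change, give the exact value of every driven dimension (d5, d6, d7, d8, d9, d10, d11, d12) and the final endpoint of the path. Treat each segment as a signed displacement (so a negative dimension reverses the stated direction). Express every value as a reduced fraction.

d5 = 163/16
d6 = 19/8
d7 = 19/24
d8 = 19/4
d9 = -5/2
d10 = 57/8
d11 = 20/3
d12 = 15
endpoint = (-455/48, 153/16)

Apply edit: d2 := 9
  d5 = d4/4 + d2 = 163/16
  d6 = d4/2 = 19/8
  d7 = d6/3 = 19/24
  d8 = d6*2 = 19/4
  d9 = 1 - d1 = -5/2
  d10 = d6*3 = 57/8
  d11 = d3/3 = 20/3
  d12 = d3 - 5 = 15
Walk from origin (0, 0):
  seg 1: down by d5 = 163/16 → (0, -163/16)
  seg 2: up by d4 = 19/4 → (0, -87/16)
  seg 3: up by d12 = 15 → (0, 153/16)
  seg 4: left by d3 = 20 → (-20, 153/16)
  seg 5: right by d1 = 7/2 → (-33/2, 153/16)
  seg 6: left by d7 = 19/24 → (-415/24, 153/16)
  seg 7: right by d8 = 19/4 → (-301/24, 153/16)
  seg 8: left by d10 = 57/8 → (-59/3, 153/16)
  seg 9: right by d5 = 163/16 → (-455/48, 153/16)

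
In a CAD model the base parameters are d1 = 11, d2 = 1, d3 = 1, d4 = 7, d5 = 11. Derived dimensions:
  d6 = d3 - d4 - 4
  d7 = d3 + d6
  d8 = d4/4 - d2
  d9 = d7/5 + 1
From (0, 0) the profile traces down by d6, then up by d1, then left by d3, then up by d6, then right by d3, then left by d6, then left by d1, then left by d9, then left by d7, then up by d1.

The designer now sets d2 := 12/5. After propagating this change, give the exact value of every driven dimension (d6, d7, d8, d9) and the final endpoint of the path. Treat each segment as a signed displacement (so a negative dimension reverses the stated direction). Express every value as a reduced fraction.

d6 = -10
d7 = -9
d8 = -13/20
d9 = -4/5
endpoint = (44/5, 22)

Apply edit: d2 := 12/5
  d6 = d3 - d4 - 4 = -10
  d7 = d3 + d6 = -9
  d8 = d4/4 - d2 = -13/20
  d9 = d7/5 + 1 = -4/5
Walk from origin (0, 0):
  seg 1: down by d6 = -10 → (0, 10)
  seg 2: up by d1 = 11 → (0, 21)
  seg 3: left by d3 = 1 → (-1, 21)
  seg 4: up by d6 = -10 → (-1, 11)
  seg 5: right by d3 = 1 → (0, 11)
  seg 6: left by d6 = -10 → (10, 11)
  seg 7: left by d1 = 11 → (-1, 11)
  seg 8: left by d9 = -4/5 → (-1/5, 11)
  seg 9: left by d7 = -9 → (44/5, 11)
  seg 10: up by d1 = 11 → (44/5, 22)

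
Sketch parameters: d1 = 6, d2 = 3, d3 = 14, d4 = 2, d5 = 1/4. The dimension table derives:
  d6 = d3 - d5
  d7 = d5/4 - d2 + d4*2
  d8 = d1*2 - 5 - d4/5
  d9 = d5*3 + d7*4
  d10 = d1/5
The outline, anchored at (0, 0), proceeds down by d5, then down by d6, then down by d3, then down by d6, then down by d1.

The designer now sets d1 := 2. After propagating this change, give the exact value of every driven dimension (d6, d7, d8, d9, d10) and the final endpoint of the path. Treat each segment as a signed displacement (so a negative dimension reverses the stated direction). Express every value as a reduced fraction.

Apply edit: d1 := 2
  d6 = d3 - d5 = 55/4
  d7 = d5/4 - d2 + d4*2 = 17/16
  d8 = d1*2 - 5 - d4/5 = -7/5
  d9 = d5*3 + d7*4 = 5
  d10 = d1/5 = 2/5
Walk from origin (0, 0):
  seg 1: down by d5 = 1/4 → (0, -1/4)
  seg 2: down by d6 = 55/4 → (0, -14)
  seg 3: down by d3 = 14 → (0, -28)
  seg 4: down by d6 = 55/4 → (0, -167/4)
  seg 5: down by d1 = 2 → (0, -175/4)

d6 = 55/4
d7 = 17/16
d8 = -7/5
d9 = 5
d10 = 2/5
endpoint = (0, -175/4)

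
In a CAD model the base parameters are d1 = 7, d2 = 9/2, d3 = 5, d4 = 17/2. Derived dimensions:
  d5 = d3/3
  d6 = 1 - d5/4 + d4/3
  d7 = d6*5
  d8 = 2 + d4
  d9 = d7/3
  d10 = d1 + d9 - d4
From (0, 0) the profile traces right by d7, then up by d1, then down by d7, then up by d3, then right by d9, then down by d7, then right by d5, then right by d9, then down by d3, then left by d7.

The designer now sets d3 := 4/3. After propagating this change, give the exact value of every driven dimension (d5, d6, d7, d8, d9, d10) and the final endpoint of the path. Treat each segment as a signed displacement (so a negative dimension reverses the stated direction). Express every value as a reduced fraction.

d5 = 4/9
d6 = 67/18
d7 = 335/18
d8 = 21/2
d9 = 335/54
d10 = 127/27
endpoint = (347/27, -272/9)

Apply edit: d3 := 4/3
  d5 = d3/3 = 4/9
  d6 = 1 - d5/4 + d4/3 = 67/18
  d7 = d6*5 = 335/18
  d8 = 2 + d4 = 21/2
  d9 = d7/3 = 335/54
  d10 = d1 + d9 - d4 = 127/27
Walk from origin (0, 0):
  seg 1: right by d7 = 335/18 → (335/18, 0)
  seg 2: up by d1 = 7 → (335/18, 7)
  seg 3: down by d7 = 335/18 → (335/18, -209/18)
  seg 4: up by d3 = 4/3 → (335/18, -185/18)
  seg 5: right by d9 = 335/54 → (670/27, -185/18)
  seg 6: down by d7 = 335/18 → (670/27, -260/9)
  seg 7: right by d5 = 4/9 → (682/27, -260/9)
  seg 8: right by d9 = 335/54 → (1699/54, -260/9)
  seg 9: down by d3 = 4/3 → (1699/54, -272/9)
  seg 10: left by d7 = 335/18 → (347/27, -272/9)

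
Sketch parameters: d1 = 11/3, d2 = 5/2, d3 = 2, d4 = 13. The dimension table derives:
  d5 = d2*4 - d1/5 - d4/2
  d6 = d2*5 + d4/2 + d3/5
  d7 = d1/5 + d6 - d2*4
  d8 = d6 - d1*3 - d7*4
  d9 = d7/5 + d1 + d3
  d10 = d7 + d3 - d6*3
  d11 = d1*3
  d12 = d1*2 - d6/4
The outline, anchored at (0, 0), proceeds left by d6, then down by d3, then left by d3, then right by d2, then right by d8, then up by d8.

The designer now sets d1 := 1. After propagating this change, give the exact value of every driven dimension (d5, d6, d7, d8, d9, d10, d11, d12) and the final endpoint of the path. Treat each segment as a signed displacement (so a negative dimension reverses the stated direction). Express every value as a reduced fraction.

d5 = 33/10
d6 = 97/5
d7 = 48/5
d8 = -22
d9 = 123/25
d10 = -233/5
d11 = 3
d12 = -57/20
endpoint = (-409/10, -24)

Apply edit: d1 := 1
  d5 = d2*4 - d1/5 - d4/2 = 33/10
  d6 = d2*5 + d4/2 + d3/5 = 97/5
  d7 = d1/5 + d6 - d2*4 = 48/5
  d8 = d6 - d1*3 - d7*4 = -22
  d9 = d7/5 + d1 + d3 = 123/25
  d10 = d7 + d3 - d6*3 = -233/5
  d11 = d1*3 = 3
  d12 = d1*2 - d6/4 = -57/20
Walk from origin (0, 0):
  seg 1: left by d6 = 97/5 → (-97/5, 0)
  seg 2: down by d3 = 2 → (-97/5, -2)
  seg 3: left by d3 = 2 → (-107/5, -2)
  seg 4: right by d2 = 5/2 → (-189/10, -2)
  seg 5: right by d8 = -22 → (-409/10, -2)
  seg 6: up by d8 = -22 → (-409/10, -24)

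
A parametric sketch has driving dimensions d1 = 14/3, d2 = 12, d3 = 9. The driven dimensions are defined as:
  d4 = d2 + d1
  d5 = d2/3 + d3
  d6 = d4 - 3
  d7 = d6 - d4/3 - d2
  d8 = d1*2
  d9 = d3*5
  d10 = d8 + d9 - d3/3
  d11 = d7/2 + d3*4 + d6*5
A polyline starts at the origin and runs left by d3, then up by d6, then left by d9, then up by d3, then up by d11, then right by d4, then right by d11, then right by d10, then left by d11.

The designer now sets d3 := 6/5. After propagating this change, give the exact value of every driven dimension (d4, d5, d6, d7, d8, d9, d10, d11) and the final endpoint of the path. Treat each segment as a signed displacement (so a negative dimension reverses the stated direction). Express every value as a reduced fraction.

Apply edit: d3 := 6/5
  d4 = d2 + d1 = 50/3
  d5 = d2/3 + d3 = 26/5
  d6 = d4 - 3 = 41/3
  d7 = d6 - d4/3 - d2 = -35/9
  d8 = d1*2 = 28/3
  d9 = d3*5 = 6
  d10 = d8 + d9 - d3/3 = 224/15
  d11 = d7/2 + d3*4 + d6*5 = 6407/90
Walk from origin (0, 0):
  seg 1: left by d3 = 6/5 → (-6/5, 0)
  seg 2: up by d6 = 41/3 → (-6/5, 41/3)
  seg 3: left by d9 = 6 → (-36/5, 41/3)
  seg 4: up by d3 = 6/5 → (-36/5, 223/15)
  seg 5: up by d11 = 6407/90 → (-36/5, 1549/18)
  seg 6: right by d4 = 50/3 → (142/15, 1549/18)
  seg 7: right by d11 = 6407/90 → (7259/90, 1549/18)
  seg 8: right by d10 = 224/15 → (8603/90, 1549/18)
  seg 9: left by d11 = 6407/90 → (122/5, 1549/18)

d4 = 50/3
d5 = 26/5
d6 = 41/3
d7 = -35/9
d8 = 28/3
d9 = 6
d10 = 224/15
d11 = 6407/90
endpoint = (122/5, 1549/18)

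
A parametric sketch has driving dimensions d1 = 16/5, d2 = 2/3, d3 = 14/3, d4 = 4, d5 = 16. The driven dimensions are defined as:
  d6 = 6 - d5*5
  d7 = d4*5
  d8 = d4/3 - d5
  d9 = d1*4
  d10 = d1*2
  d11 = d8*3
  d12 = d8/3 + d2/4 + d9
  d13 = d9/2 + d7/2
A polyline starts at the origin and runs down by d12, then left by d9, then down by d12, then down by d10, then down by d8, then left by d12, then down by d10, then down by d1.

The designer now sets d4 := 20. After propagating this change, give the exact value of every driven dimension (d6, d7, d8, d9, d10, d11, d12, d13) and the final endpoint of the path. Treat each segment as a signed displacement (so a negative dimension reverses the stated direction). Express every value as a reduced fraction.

Apply edit: d4 := 20
  d6 = 6 - d5*5 = -74
  d7 = d4*5 = 100
  d8 = d4/3 - d5 = -28/3
  d9 = d1*4 = 64/5
  d10 = d1*2 = 32/5
  d11 = d8*3 = -28
  d12 = d8/3 + d2/4 + d9 = 887/90
  d13 = d9/2 + d7/2 = 282/5
Walk from origin (0, 0):
  seg 1: down by d12 = 887/90 → (0, -887/90)
  seg 2: left by d9 = 64/5 → (-64/5, -887/90)
  seg 3: down by d12 = 887/90 → (-64/5, -887/45)
  seg 4: down by d10 = 32/5 → (-64/5, -235/9)
  seg 5: down by d8 = -28/3 → (-64/5, -151/9)
  seg 6: left by d12 = 887/90 → (-2039/90, -151/9)
  seg 7: down by d10 = 32/5 → (-2039/90, -1043/45)
  seg 8: down by d1 = 16/5 → (-2039/90, -1187/45)

d6 = -74
d7 = 100
d8 = -28/3
d9 = 64/5
d10 = 32/5
d11 = -28
d12 = 887/90
d13 = 282/5
endpoint = (-2039/90, -1187/45)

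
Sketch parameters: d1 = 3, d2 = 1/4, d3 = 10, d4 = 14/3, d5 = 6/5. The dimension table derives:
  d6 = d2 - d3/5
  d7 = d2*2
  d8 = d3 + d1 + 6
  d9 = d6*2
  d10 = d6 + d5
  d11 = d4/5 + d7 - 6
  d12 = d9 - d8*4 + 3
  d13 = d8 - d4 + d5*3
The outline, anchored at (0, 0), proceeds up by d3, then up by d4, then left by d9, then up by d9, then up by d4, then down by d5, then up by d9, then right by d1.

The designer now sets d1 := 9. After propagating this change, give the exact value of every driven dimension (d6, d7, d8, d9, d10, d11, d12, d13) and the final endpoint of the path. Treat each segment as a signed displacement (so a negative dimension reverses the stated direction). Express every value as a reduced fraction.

Apply edit: d1 := 9
  d6 = d2 - d3/5 = -7/4
  d7 = d2*2 = 1/2
  d8 = d3 + d1 + 6 = 25
  d9 = d6*2 = -7/2
  d10 = d6 + d5 = -11/20
  d11 = d4/5 + d7 - 6 = -137/30
  d12 = d9 - d8*4 + 3 = -201/2
  d13 = d8 - d4 + d5*3 = 359/15
Walk from origin (0, 0):
  seg 1: up by d3 = 10 → (0, 10)
  seg 2: up by d4 = 14/3 → (0, 44/3)
  seg 3: left by d9 = -7/2 → (7/2, 44/3)
  seg 4: up by d9 = -7/2 → (7/2, 67/6)
  seg 5: up by d4 = 14/3 → (7/2, 95/6)
  seg 6: down by d5 = 6/5 → (7/2, 439/30)
  seg 7: up by d9 = -7/2 → (7/2, 167/15)
  seg 8: right by d1 = 9 → (25/2, 167/15)

d6 = -7/4
d7 = 1/2
d8 = 25
d9 = -7/2
d10 = -11/20
d11 = -137/30
d12 = -201/2
d13 = 359/15
endpoint = (25/2, 167/15)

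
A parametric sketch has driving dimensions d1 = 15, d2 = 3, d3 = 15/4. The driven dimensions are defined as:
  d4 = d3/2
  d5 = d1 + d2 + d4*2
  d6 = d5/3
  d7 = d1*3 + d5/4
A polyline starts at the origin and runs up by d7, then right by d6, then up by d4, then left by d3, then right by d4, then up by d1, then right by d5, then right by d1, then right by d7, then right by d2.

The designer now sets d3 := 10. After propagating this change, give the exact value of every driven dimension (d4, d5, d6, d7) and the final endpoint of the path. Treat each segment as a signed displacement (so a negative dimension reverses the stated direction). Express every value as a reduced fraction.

Apply edit: d3 := 10
  d4 = d3/2 = 5
  d5 = d1 + d2 + d4*2 = 28
  d6 = d5/3 = 28/3
  d7 = d1*3 + d5/4 = 52
Walk from origin (0, 0):
  seg 1: up by d7 = 52 → (0, 52)
  seg 2: right by d6 = 28/3 → (28/3, 52)
  seg 3: up by d4 = 5 → (28/3, 57)
  seg 4: left by d3 = 10 → (-2/3, 57)
  seg 5: right by d4 = 5 → (13/3, 57)
  seg 6: up by d1 = 15 → (13/3, 72)
  seg 7: right by d5 = 28 → (97/3, 72)
  seg 8: right by d1 = 15 → (142/3, 72)
  seg 9: right by d7 = 52 → (298/3, 72)
  seg 10: right by d2 = 3 → (307/3, 72)

d4 = 5
d5 = 28
d6 = 28/3
d7 = 52
endpoint = (307/3, 72)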